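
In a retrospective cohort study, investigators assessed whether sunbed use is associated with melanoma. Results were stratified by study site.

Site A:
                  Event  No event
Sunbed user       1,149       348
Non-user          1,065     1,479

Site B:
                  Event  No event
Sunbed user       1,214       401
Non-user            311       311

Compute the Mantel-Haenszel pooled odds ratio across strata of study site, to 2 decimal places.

4.00

OR_MH = Σ(aᵢdᵢ/nᵢ) / Σ(bᵢcᵢ/nᵢ), where nᵢ is the stratum total.
Stratum 1 (Site A): n = 4041; a·d/n = 1149·1479/4041 = 420.5323; b·c/n = 348·1065/4041 = 91.7149
Stratum 2 (Site B): n = 2237; a·d/n = 1214·311/2237 = 168.7769; b·c/n = 401·311/2237 = 55.7492
OR_MH = (420.5323 + 168.7769) / (91.7149 + 55.7492) = 589.3092 / 147.4641 = 3.99629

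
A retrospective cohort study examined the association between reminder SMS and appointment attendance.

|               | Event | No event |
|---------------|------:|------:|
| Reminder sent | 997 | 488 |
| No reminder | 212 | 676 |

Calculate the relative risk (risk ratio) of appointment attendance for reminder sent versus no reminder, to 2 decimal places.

2.81

Cells: a = 997, b = 488, c = 212, d = 676.
Risk in exposed = 997/1485 = 0.67138; risk in unexposed = 212/888 = 0.23874.
RR = 0.67138 / 0.23874 = 2.81220
The risk among the exposed is 2.81 times that among the unexposed.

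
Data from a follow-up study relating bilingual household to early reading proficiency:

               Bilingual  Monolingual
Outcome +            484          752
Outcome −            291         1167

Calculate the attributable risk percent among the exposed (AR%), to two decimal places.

Reading the table with exposure as columns: a = 484 (Bilingual, case), b = 291 (Bilingual, non-case), c = 752 (Monolingual, case), d = 1167.
Risk in exposed = 484/775 = 0.62452; risk in unexposed = 752/1919 = 0.39187.
RR = 0.62452/0.39187 = 1.59368
AR% = (RR − 1)/RR × 100 = (1.59368 − 1)/1.59368 × 100 = 37.2521%

37.25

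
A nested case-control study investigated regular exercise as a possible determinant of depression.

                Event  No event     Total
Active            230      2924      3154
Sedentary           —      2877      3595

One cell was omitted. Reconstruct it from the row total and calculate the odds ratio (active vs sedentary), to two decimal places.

0.32

The missing cell is in the unexposed row: 3595 − 2877 = 718.
So a = 230, b = 2924, c = 718, d = 2877.
OR = (a·d)/(b·c) = (230 × 2877) / (2924 × 718) = 661710 / 2099432 = 0.31519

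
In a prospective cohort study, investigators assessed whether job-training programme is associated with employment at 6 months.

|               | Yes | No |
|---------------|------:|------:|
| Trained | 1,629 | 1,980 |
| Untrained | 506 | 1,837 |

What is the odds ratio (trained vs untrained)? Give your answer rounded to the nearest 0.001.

Cells: a = 1629, b = 1980, c = 506, d = 1837.
OR = (a·d)/(b·c) = (1629 × 1837) / (1980 × 506) = 2992473 / 1001880 = 2.98686
The odds of employment at 6 months are about 2.99 times as high in the trained group.

2.987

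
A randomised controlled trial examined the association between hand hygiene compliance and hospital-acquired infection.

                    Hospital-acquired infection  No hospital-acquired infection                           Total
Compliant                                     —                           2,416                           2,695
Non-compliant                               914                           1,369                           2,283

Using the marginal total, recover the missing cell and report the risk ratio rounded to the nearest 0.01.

The missing cell is in the exposed row: 2695 − 2416 = 279.
So a = 279, b = 2416, c = 914, d = 1369.
RR = [a/(a+b)] / [c/(c+d)] = (279/2695) / (914/2283) = 0.10353/0.40035 = 0.25859

0.26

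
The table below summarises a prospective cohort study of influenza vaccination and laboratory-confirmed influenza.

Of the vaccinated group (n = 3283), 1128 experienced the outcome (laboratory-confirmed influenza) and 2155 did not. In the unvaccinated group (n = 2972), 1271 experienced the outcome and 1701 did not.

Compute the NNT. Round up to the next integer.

Risk in treated group = 1128/3283 = 0.34359; risk in control = 1271/2972 = 0.42766.
Absolute risk reduction = 0.42766 − 0.34359 = 0.08407
NNT = 1 / ARR = 1 / 0.08407 = 11.895 → round up → 12

12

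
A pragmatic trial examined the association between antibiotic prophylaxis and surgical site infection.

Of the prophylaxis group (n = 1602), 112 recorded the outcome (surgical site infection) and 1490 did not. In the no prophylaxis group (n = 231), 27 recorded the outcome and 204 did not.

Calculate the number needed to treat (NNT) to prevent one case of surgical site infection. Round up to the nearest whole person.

Risk in treated group = 112/1602 = 0.06991; risk in control = 27/231 = 0.11688.
Absolute risk reduction = 0.11688 − 0.06991 = 0.04697
NNT = 1 / ARR = 1 / 0.04697 = 21.290 → round up → 22

22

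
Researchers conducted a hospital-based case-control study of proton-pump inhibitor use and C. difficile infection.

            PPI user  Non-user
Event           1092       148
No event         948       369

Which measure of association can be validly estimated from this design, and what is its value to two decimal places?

2.87

Reading the table with exposure as columns: a = 1092 (PPI user, case), b = 948 (PPI user, non-case), c = 148 (Non-user, case), d = 369.
This is a hospital-based case-control study: participants were sampled on outcome status, so risks in the source population cannot be estimated directly — relative risk is not valid here. The odds ratio is the appropriate measure.
OR = (a·d)/(b·c) = (1092 × 369) / (948 × 148) = 402948 / 140304 = 2.87196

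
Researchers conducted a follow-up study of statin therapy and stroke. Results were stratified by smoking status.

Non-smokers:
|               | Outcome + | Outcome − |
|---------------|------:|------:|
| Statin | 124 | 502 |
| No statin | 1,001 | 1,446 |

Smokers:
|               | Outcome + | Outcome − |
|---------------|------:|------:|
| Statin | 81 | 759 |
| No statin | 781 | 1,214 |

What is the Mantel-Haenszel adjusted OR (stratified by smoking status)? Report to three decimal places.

0.250

OR_MH = Σ(aᵢdᵢ/nᵢ) / Σ(bᵢcᵢ/nᵢ), where nᵢ is the stratum total.
Stratum 1 (Non-smokers): n = 3073; a·d/n = 124·1446/3073 = 58.3482; b·c/n = 502·1001/3073 = 163.5216
Stratum 2 (Smokers): n = 2835; a·d/n = 81·1214/2835 = 34.6857; b·c/n = 759·781/2835 = 209.0931
OR_MH = (58.3482 + 34.6857) / (163.5216 + 209.0931) = 93.0339 / 372.6148 = 0.24968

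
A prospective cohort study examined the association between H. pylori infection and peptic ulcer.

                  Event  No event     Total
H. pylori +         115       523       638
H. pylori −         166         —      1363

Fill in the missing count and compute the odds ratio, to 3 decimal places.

1.586

The missing cell is in the unexposed row: 1363 − 166 = 1197.
So a = 115, b = 523, c = 166, d = 1197.
OR = (a·d)/(b·c) = (115 × 1197) / (523 × 166) = 137655 / 86818 = 1.58556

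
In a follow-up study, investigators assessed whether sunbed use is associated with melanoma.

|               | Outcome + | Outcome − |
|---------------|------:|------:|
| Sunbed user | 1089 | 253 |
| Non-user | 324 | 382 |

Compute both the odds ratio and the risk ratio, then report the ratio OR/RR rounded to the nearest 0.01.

2.87

Cells: a = 1089, b = 253, c = 324, d = 382.
OR = (1089·382)/(253·324) = 415998/81972 = 5.07488
Risk in exposed = 1089/1342 = 0.81148; risk in unexposed = 324/706 = 0.45892; RR = 1.76821
OR/RR = 5.07488 / 1.76821 = 2.87006
The outcome is not rare, so the OR lies further from 1 than the RR.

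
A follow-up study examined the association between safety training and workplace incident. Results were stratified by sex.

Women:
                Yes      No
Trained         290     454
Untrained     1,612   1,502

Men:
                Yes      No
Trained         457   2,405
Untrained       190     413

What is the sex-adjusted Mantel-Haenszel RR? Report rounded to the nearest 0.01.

0.67

RR_MH = Σ(aᵢ·n₀ᵢ/nᵢ) / Σ(cᵢ·n₁ᵢ/nᵢ), with n₁ᵢ = aᵢ+bᵢ (exposed), n₀ᵢ = cᵢ+dᵢ (unexposed), nᵢ = n₁ᵢ+n₀ᵢ.
Stratum 1 (Women): n₁ = 744, n₀ = 3114, n = 3858; a·n₀/n = 290·3114/3858 = 234.0747; c·n₁/n = 1612·744/3858 = 310.8678
Stratum 2 (Men): n₁ = 2862, n₀ = 603, n = 3465; a·n₀/n = 457·603/3465 = 79.5299; c·n₁/n = 190·2862/3465 = 156.9351
RR_MH = (234.0747 + 79.5299) / (310.8678 + 156.9351) = 313.6045 / 467.8029 = 0.67038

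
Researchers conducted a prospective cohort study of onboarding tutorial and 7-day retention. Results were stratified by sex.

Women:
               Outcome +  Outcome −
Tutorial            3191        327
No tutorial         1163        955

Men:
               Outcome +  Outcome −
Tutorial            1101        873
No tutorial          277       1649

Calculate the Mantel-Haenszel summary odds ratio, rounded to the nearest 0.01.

OR_MH = Σ(aᵢdᵢ/nᵢ) / Σ(bᵢcᵢ/nᵢ), where nᵢ is the stratum total.
Stratum 1 (Women): n = 5636; a·d/n = 3191·955/5636 = 540.7035; b·c/n = 327·1163/5636 = 67.4771
Stratum 2 (Men): n = 3900; a·d/n = 1101·1649/3900 = 465.5254; b·c/n = 873·277/3900 = 62.0054
OR_MH = (540.7035 + 465.5254) / (67.4771 + 62.0054) = 1006.2289 / 129.4825 = 7.77116

7.77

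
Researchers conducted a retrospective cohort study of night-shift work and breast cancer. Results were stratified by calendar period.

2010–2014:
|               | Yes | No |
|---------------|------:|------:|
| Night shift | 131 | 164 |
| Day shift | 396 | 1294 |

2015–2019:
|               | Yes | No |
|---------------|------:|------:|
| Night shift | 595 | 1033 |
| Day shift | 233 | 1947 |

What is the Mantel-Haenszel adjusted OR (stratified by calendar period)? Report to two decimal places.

OR_MH = Σ(aᵢdᵢ/nᵢ) / Σ(bᵢcᵢ/nᵢ), where nᵢ is the stratum total.
Stratum 1 (2010–2014): n = 1985; a·d/n = 131·1294/1985 = 85.3975; b·c/n = 164·396/1985 = 32.7174
Stratum 2 (2015–2019): n = 3808; a·d/n = 595·1947/3808 = 304.2188; b·c/n = 1033·233/3808 = 63.2061
OR_MH = (85.3975 + 304.2188) / (32.7174 + 63.2061) = 389.6162 / 95.9235 = 4.06174

4.06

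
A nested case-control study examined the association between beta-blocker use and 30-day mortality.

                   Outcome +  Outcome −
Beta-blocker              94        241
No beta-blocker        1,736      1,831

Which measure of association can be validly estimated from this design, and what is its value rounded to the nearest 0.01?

0.41

Cells: a = 94, b = 241, c = 1736, d = 1831.
This is a nested case-control study: participants were sampled on outcome status, so risks in the source population cannot be estimated directly — relative risk is not valid here. The odds ratio is the appropriate measure.
OR = (a·d)/(b·c) = (94 × 1831) / (241 × 1736) = 172114 / 418376 = 0.41139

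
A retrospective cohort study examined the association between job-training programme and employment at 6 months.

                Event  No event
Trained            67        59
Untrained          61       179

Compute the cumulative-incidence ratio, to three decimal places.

Cells: a = 67, b = 59, c = 61, d = 179.
Risk in exposed = 67/126 = 0.53175; risk in unexposed = 61/240 = 0.25417.
RR = 0.53175 / 0.25417 = 2.09212
The risk among the exposed is 2.09 times that among the unexposed.

2.092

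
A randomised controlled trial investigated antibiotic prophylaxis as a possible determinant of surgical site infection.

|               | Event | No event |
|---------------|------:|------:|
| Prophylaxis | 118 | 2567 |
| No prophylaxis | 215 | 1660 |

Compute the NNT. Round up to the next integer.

Risk in treated group = 118/2685 = 0.04395; risk in control = 215/1875 = 0.11467.
Absolute risk reduction = 0.11467 − 0.04395 = 0.07072
NNT = 1 / ARR = 1 / 0.07072 = 14.141 → round up → 15

15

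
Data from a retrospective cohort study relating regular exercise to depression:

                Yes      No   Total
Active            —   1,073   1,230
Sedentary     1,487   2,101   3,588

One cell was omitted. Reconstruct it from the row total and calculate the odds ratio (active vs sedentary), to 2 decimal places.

The missing cell is in the exposed row: 1230 − 1073 = 157.
So a = 157, b = 1073, c = 1487, d = 2101.
OR = (a·d)/(b·c) = (157 × 2101) / (1073 × 1487) = 329857 / 1595551 = 0.20674

0.21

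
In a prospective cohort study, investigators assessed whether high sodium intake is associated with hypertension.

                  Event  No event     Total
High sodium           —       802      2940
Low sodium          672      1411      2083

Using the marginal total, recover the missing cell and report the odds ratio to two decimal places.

5.60

The missing cell is in the exposed row: 2940 − 802 = 2138.
So a = 2138, b = 802, c = 672, d = 1411.
OR = (a·d)/(b·c) = (2138 × 1411) / (802 × 672) = 3016718 / 538944 = 5.59746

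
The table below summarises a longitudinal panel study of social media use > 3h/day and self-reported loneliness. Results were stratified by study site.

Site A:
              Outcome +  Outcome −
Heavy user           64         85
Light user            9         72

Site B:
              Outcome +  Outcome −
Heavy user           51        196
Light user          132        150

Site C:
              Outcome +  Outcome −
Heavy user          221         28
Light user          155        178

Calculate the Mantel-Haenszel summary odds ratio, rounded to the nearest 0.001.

OR_MH = Σ(aᵢdᵢ/nᵢ) / Σ(bᵢcᵢ/nᵢ), where nᵢ is the stratum total.
Stratum 1 (Site A): n = 230; a·d/n = 64·72/230 = 20.0348; b·c/n = 85·9/230 = 3.3261
Stratum 2 (Site B): n = 529; a·d/n = 51·150/529 = 14.4612; b·c/n = 196·132/529 = 48.9074
Stratum 3 (Site C): n = 582; a·d/n = 221·178/582 = 67.5911; b·c/n = 28·155/582 = 7.4570
OR_MH = (20.0348 + 14.4612 + 67.5911) / (3.3261 + 48.9074 + 7.4570) = 102.0871 / 59.6905 = 1.71027

1.710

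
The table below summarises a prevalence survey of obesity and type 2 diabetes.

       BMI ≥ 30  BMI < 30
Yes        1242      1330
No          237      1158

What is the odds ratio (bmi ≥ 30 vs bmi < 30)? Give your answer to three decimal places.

Reading the table with exposure as columns: a = 1242 (BMI ≥ 30, case), b = 237 (BMI ≥ 30, non-case), c = 1330 (BMI < 30, case), d = 1158.
OR = (a·d)/(b·c) = (1242 × 1158) / (237 × 1330) = 1438236 / 315210 = 4.56279
The odds of type 2 diabetes are about 4.56 times as high in the bmi ≥ 30 group.

4.563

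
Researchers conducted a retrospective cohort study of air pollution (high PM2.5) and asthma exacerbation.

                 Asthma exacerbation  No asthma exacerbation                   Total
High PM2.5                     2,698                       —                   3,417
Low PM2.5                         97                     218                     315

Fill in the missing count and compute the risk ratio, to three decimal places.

2.564

The missing cell is in the exposed row: 3417 − 2698 = 719.
So a = 2698, b = 719, c = 97, d = 218.
RR = [a/(a+b)] / [c/(c+d)] = (2698/3417) / (97/315) = 0.78958/0.30794 = 2.56410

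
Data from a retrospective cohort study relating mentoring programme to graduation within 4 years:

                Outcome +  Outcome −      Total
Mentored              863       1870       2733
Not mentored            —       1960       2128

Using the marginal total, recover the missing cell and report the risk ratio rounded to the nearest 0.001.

4.000

The missing cell is in the unexposed row: 2128 − 1960 = 168.
So a = 863, b = 1870, c = 168, d = 1960.
RR = [a/(a+b)] / [c/(c+d)] = (863/2733) / (168/2128) = 0.31577/0.07895 = 3.99976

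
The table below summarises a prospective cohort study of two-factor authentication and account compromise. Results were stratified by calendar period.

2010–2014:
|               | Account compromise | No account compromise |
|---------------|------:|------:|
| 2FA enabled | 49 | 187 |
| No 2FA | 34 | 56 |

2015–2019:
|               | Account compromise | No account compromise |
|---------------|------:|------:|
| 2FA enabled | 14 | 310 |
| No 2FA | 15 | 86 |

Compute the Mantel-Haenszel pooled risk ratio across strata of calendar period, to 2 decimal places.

0.47

RR_MH = Σ(aᵢ·n₀ᵢ/nᵢ) / Σ(cᵢ·n₁ᵢ/nᵢ), with n₁ᵢ = aᵢ+bᵢ (exposed), n₀ᵢ = cᵢ+dᵢ (unexposed), nᵢ = n₁ᵢ+n₀ᵢ.
Stratum 1 (2010–2014): n₁ = 236, n₀ = 90, n = 326; a·n₀/n = 49·90/326 = 13.5276; c·n₁/n = 34·236/326 = 24.6135
Stratum 2 (2015–2019): n₁ = 324, n₀ = 101, n = 425; a·n₀/n = 14·101/425 = 3.3271; c·n₁/n = 15·324/425 = 11.4353
RR_MH = (13.5276 + 3.3271) / (24.6135 + 11.4353) = 16.8547 / 36.0488 = 0.46755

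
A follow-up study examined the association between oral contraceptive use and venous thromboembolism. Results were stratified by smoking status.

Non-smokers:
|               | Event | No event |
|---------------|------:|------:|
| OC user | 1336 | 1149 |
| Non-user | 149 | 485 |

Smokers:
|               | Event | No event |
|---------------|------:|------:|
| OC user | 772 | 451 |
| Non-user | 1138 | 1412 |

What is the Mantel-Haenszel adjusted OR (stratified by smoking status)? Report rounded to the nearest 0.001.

2.601

OR_MH = Σ(aᵢdᵢ/nᵢ) / Σ(bᵢcᵢ/nᵢ), where nᵢ is the stratum total.
Stratum 1 (Non-smokers): n = 3119; a·d/n = 1336·485/3119 = 207.7461; b·c/n = 1149·149/3119 = 54.8897
Stratum 2 (Smokers): n = 3773; a·d/n = 772·1412/3773 = 288.9117; b·c/n = 451·1138/3773 = 136.0292
OR_MH = (207.7461 + 288.9117) / (54.8897 + 136.0292) = 496.6578 / 190.9189 = 2.60141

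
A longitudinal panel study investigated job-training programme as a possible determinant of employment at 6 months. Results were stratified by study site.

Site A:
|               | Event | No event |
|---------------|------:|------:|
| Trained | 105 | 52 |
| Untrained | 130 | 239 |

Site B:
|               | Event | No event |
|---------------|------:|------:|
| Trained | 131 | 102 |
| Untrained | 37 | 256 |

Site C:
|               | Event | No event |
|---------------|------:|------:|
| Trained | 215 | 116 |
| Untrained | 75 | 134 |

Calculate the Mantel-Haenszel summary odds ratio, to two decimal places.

4.56

OR_MH = Σ(aᵢdᵢ/nᵢ) / Σ(bᵢcᵢ/nᵢ), where nᵢ is the stratum total.
Stratum 1 (Site A): n = 526; a·d/n = 105·239/526 = 47.7091; b·c/n = 52·130/526 = 12.8517
Stratum 2 (Site B): n = 526; a·d/n = 131·256/526 = 63.7567; b·c/n = 102·37/526 = 7.1749
Stratum 3 (Site C): n = 540; a·d/n = 215·134/540 = 53.3519; b·c/n = 116·75/540 = 16.1111
OR_MH = (47.7091 + 63.7567 + 53.3519) / (12.8517 + 7.1749 + 16.1111) = 164.8176 / 36.1377 = 4.56082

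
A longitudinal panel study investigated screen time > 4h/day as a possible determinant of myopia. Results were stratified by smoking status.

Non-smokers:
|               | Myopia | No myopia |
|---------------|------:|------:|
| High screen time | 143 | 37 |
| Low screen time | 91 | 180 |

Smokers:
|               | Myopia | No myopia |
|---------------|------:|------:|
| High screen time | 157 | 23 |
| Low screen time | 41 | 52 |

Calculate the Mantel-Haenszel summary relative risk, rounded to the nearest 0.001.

RR_MH = Σ(aᵢ·n₀ᵢ/nᵢ) / Σ(cᵢ·n₁ᵢ/nᵢ), with n₁ᵢ = aᵢ+bᵢ (exposed), n₀ᵢ = cᵢ+dᵢ (unexposed), nᵢ = n₁ᵢ+n₀ᵢ.
Stratum 1 (Non-smokers): n₁ = 180, n₀ = 271, n = 451; a·n₀/n = 143·271/451 = 85.9268; c·n₁/n = 91·180/451 = 36.3193
Stratum 2 (Smokers): n₁ = 180, n₀ = 93, n = 273; a·n₀/n = 157·93/273 = 53.4835; c·n₁/n = 41·180/273 = 27.0330
RR_MH = (85.9268 + 53.4835) / (36.3193 + 27.0330) = 139.4103 / 63.3523 = 2.20056

2.201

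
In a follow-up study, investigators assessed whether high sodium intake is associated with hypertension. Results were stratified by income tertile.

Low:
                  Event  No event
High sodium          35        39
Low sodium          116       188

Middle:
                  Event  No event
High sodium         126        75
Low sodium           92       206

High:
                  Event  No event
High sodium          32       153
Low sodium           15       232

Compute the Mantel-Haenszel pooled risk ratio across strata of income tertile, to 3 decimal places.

1.838

RR_MH = Σ(aᵢ·n₀ᵢ/nᵢ) / Σ(cᵢ·n₁ᵢ/nᵢ), with n₁ᵢ = aᵢ+bᵢ (exposed), n₀ᵢ = cᵢ+dᵢ (unexposed), nᵢ = n₁ᵢ+n₀ᵢ.
Stratum 1 (Low): n₁ = 74, n₀ = 304, n = 378; a·n₀/n = 35·304/378 = 28.1481; c·n₁/n = 116·74/378 = 22.7090
Stratum 2 (Middle): n₁ = 201, n₀ = 298, n = 499; a·n₀/n = 126·298/499 = 75.2465; c·n₁/n = 92·201/499 = 37.0581
Stratum 3 (High): n₁ = 185, n₀ = 247, n = 432; a·n₀/n = 32·247/432 = 18.2963; c·n₁/n = 15·185/432 = 6.4236
RR_MH = (28.1481 + 75.2465 + 18.2963) / (22.7090 + 37.0581 + 6.4236) = 121.6909 / 66.1907 = 1.83849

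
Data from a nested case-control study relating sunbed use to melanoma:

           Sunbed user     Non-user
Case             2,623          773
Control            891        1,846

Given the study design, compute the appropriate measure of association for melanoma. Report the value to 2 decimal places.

Reading the table with exposure as columns: a = 2623 (Sunbed user, case), b = 891 (Sunbed user, non-case), c = 773 (Non-user, case), d = 1846.
This is a nested case-control study: participants were sampled on outcome status, so risks in the source population cannot be estimated directly — relative risk is not valid here. The odds ratio is the appropriate measure.
OR = (a·d)/(b·c) = (2623 × 1846) / (891 × 773) = 4842058 / 688743 = 7.03028

7.03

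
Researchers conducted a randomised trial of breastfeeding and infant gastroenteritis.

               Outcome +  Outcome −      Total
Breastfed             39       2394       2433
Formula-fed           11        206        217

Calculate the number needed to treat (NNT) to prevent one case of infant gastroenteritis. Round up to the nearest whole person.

Risk in treated group = 39/2433 = 0.01603; risk in control = 11/217 = 0.05069.
Absolute risk reduction = 0.05069 − 0.01603 = 0.03466
NNT = 1 / ARR = 1 / 0.03466 = 28.850 → round up → 29

29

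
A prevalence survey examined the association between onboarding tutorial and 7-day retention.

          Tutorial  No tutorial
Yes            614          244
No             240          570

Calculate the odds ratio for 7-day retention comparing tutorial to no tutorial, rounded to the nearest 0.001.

Reading the table with exposure as columns: a = 614 (Tutorial, case), b = 240 (Tutorial, non-case), c = 244 (No tutorial, case), d = 570.
OR = (a·d)/(b·c) = (614 × 570) / (240 × 244) = 349980 / 58560 = 5.97643
The odds of 7-day retention are about 5.98 times as high in the tutorial group.

5.976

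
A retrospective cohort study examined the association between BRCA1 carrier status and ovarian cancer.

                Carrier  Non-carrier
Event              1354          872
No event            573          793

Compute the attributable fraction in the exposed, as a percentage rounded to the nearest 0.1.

25.5

Reading the table with exposure as columns: a = 1354 (Carrier, case), b = 573 (Carrier, non-case), c = 872 (Non-carrier, case), d = 793.
Risk in exposed = 1354/1927 = 0.70265; risk in unexposed = 872/1665 = 0.52372.
RR = 0.70265/0.52372 = 1.34164
AR% = (RR − 1)/RR × 100 = (1.34164 − 1)/1.34164 × 100 = 25.4641%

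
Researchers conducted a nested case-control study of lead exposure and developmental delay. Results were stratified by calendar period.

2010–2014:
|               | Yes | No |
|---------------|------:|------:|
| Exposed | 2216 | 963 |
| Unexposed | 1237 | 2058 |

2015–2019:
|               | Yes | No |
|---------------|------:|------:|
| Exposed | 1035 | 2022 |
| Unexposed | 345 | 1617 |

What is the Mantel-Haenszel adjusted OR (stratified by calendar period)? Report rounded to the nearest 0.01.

OR_MH = Σ(aᵢdᵢ/nᵢ) / Σ(bᵢcᵢ/nᵢ), where nᵢ is the stratum total.
Stratum 1 (2010–2014): n = 6474; a·d/n = 2216·2058/6474 = 704.4374; b·c/n = 963·1237/6474 = 184.0023
Stratum 2 (2015–2019): n = 5019; a·d/n = 1035·1617/5019 = 333.4519; b·c/n = 2022·345/5019 = 138.9898
OR_MH = (704.4374 + 333.4519) / (184.0023 + 138.9898) = 1037.8893 / 322.9922 = 3.21336

3.21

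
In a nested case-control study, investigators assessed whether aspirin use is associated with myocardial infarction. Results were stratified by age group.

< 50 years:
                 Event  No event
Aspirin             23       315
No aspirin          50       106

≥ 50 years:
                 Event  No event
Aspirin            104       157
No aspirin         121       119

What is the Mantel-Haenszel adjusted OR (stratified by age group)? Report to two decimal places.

0.42

OR_MH = Σ(aᵢdᵢ/nᵢ) / Σ(bᵢcᵢ/nᵢ), where nᵢ is the stratum total.
Stratum 1 (< 50 years): n = 494; a·d/n = 23·106/494 = 4.9352; b·c/n = 315·50/494 = 31.8826
Stratum 2 (≥ 50 years): n = 501; a·d/n = 104·119/501 = 24.7026; b·c/n = 157·121/501 = 37.9182
OR_MH = (4.9352 + 24.7026) / (31.8826 + 37.9182) = 29.6378 / 69.8008 = 0.42461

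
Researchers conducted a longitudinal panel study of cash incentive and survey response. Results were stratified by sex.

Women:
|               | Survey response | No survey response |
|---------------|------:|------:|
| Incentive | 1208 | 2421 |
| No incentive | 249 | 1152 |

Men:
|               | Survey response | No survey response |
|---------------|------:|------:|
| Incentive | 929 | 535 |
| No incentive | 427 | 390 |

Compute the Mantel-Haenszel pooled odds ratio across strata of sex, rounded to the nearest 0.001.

OR_MH = Σ(aᵢdᵢ/nᵢ) / Σ(bᵢcᵢ/nᵢ), where nᵢ is the stratum total.
Stratum 1 (Women): n = 5030; a·d/n = 1208·1152/5030 = 276.6632; b·c/n = 2421·249/5030 = 119.8467
Stratum 2 (Men): n = 2281; a·d/n = 929·390/2281 = 158.8382; b·c/n = 535·427/2281 = 100.1512
OR_MH = (276.6632 + 158.8382) / (119.8467 + 100.1512) = 435.5014 / 219.9980 = 1.97957

1.980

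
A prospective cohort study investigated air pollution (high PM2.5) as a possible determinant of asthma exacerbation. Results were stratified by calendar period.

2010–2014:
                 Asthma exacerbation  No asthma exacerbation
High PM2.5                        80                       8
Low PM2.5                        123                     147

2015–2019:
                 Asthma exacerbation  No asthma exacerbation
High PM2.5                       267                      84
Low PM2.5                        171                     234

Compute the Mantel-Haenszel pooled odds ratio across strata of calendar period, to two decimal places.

5.31

OR_MH = Σ(aᵢdᵢ/nᵢ) / Σ(bᵢcᵢ/nᵢ), where nᵢ is the stratum total.
Stratum 1 (2010–2014): n = 358; a·d/n = 80·147/358 = 32.8492; b·c/n = 8·123/358 = 2.7486
Stratum 2 (2015–2019): n = 756; a·d/n = 267·234/756 = 82.6429; b·c/n = 84·171/756 = 19.0000
OR_MH = (32.8492 + 82.6429) / (2.7486 + 19.0000) = 115.4920 / 21.7486 = 5.31032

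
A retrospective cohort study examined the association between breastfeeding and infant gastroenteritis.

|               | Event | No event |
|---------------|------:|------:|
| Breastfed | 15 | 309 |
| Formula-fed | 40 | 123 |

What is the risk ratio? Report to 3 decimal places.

0.189

Cells: a = 15, b = 309, c = 40, d = 123.
Risk in exposed = 15/324 = 0.04630; risk in unexposed = 40/163 = 0.24540.
RR = 0.04630 / 0.24540 = 0.18866
The risk is 81% lower among the exposed than among the unexposed.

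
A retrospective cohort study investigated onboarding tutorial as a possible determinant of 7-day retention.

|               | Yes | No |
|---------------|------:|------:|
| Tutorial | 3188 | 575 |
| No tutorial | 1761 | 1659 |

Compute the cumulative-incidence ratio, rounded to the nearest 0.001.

1.645

Cells: a = 3188, b = 575, c = 1761, d = 1659.
Risk in exposed = 3188/3763 = 0.84720; risk in unexposed = 1761/3420 = 0.51491.
RR = 0.84720 / 0.51491 = 1.64532
The risk among the exposed is 1.65 times that among the unexposed.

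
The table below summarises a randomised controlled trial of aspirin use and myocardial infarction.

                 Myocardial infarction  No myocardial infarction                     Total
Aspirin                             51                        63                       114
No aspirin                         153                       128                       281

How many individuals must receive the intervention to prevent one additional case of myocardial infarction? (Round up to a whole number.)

11

Risk in treated group = 51/114 = 0.44737; risk in control = 153/281 = 0.54448.
Absolute risk reduction = 0.54448 − 0.44737 = 0.09712
NNT = 1 / ARR = 1 / 0.09712 = 10.297 → round up → 11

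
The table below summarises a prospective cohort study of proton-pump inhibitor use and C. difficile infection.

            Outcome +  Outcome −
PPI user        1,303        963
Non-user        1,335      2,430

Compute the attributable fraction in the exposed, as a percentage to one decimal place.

Cells: a = 1303, b = 963, c = 1335, d = 2430.
Risk in exposed = 1303/2266 = 0.57502; risk in unexposed = 1335/3765 = 0.35458.
RR = 0.57502/0.35458 = 1.62169
AR% = (RR − 1)/RR × 100 = (1.62169 − 1)/1.62169 × 100 = 38.3360%

38.3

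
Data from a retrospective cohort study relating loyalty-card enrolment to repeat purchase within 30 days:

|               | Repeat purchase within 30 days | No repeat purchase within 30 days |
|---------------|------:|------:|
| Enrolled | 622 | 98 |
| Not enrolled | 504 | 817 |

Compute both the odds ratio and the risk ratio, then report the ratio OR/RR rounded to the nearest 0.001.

4.544

Cells: a = 622, b = 98, c = 504, d = 817.
OR = (622·817)/(98·504) = 508174/49392 = 10.28859
Risk in exposed = 622/720 = 0.86389; risk in unexposed = 504/1321 = 0.38153; RR = 2.26428
OR/RR = 10.28859 / 2.26428 = 4.54387
The outcome is not rare, so the OR lies further from 1 than the RR.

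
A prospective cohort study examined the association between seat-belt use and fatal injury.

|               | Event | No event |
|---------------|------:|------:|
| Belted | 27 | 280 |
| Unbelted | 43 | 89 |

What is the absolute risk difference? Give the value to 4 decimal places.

Cells: a = 27, b = 280, c = 43, d = 89.
Risk in exposed = 27/307 = 0.087948; risk in unexposed = 43/132 = 0.325758.
Risk difference = 0.087948 − 0.325758 = -0.237810

-0.2378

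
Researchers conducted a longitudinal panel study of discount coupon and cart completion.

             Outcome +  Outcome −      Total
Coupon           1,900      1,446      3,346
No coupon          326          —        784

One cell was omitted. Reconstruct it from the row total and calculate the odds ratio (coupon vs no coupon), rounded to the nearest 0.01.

1.85

The missing cell is in the unexposed row: 784 − 326 = 458.
So a = 1900, b = 1446, c = 326, d = 458.
OR = (a·d)/(b·c) = (1900 × 458) / (1446 × 326) = 870200 / 471396 = 1.84601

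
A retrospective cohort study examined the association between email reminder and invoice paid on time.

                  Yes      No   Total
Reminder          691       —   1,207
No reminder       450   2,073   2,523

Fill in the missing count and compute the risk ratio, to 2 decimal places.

The missing cell is in the exposed row: 1207 − 691 = 516.
So a = 691, b = 516, c = 450, d = 2073.
RR = [a/(a+b)] / [c/(c+d)] = (691/1207) / (450/2523) = 0.57249/0.17836 = 3.20978

3.21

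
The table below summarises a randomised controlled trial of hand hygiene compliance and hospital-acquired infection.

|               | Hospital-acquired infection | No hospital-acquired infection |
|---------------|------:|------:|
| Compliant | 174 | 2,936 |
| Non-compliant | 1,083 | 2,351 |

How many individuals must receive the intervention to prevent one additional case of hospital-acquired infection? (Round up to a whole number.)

Risk in treated group = 174/3110 = 0.05595; risk in control = 1083/3434 = 0.31538.
Absolute risk reduction = 0.31538 − 0.05595 = 0.25943
NNT = 1 / ARR = 1 / 0.25943 = 3.855 → round up → 4

4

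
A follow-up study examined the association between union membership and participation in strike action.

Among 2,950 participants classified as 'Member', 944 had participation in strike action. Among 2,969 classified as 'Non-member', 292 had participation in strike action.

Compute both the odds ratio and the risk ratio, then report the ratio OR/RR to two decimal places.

1.33

From the description: a = 944, b = 2006, c = 292, d = 2677.
OR = (944·2677)/(2006·292) = 2527088/585752 = 4.31426
Risk in exposed = 944/2950 = 0.32000; risk in unexposed = 292/2969 = 0.09835; RR = 3.25370
OR/RR = 4.31426 / 3.25370 = 1.32596
The outcome is not rare, so the OR lies further from 1 than the RR.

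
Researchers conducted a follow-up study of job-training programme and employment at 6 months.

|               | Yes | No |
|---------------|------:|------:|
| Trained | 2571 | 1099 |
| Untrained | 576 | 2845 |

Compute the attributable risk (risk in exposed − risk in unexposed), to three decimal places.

Cells: a = 2571, b = 1099, c = 576, d = 2845.
Risk in exposed = 2571/3670 = 0.700545; risk in unexposed = 576/3421 = 0.168372.
Risk difference = 0.700545 − 0.168372 = 0.532173

0.532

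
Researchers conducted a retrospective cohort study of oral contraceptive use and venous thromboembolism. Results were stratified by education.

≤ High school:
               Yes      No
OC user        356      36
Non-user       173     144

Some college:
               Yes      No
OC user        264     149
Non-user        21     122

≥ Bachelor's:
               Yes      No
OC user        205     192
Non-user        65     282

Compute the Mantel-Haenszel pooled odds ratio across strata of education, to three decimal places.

6.668

OR_MH = Σ(aᵢdᵢ/nᵢ) / Σ(bᵢcᵢ/nᵢ), where nᵢ is the stratum total.
Stratum 1 (≤ High school): n = 709; a·d/n = 356·144/709 = 72.3047; b·c/n = 36·173/709 = 8.7842
Stratum 2 (Some college): n = 556; a·d/n = 264·122/556 = 57.9281; b·c/n = 149·21/556 = 5.6277
Stratum 3 (≥ Bachelor's): n = 744; a·d/n = 205·282/744 = 77.7016; b·c/n = 192·65/744 = 16.7742
OR_MH = (72.3047 + 57.9281 + 77.7016) / (8.7842 + 5.6277 + 16.7742) = 207.9343 / 31.1861 = 6.66753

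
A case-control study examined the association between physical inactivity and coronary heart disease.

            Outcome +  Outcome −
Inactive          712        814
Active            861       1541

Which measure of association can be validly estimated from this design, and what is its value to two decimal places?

1.57

Cells: a = 712, b = 814, c = 861, d = 1541.
This is a case-control study: participants were sampled on outcome status, so risks in the source population cannot be estimated directly — relative risk is not valid here. The odds ratio is the appropriate measure.
OR = (a·d)/(b·c) = (712 × 1541) / (814 × 861) = 1097192 / 700854 = 1.56551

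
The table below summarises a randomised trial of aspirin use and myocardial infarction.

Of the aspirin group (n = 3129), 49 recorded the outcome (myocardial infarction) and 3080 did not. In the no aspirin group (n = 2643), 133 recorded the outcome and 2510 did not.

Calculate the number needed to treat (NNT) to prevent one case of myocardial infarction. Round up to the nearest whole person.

29

Risk in treated group = 49/3129 = 0.01566; risk in control = 133/2643 = 0.05032.
Absolute risk reduction = 0.05032 − 0.01566 = 0.03466
NNT = 1 / ARR = 1 / 0.03466 = 28.850 → round up → 29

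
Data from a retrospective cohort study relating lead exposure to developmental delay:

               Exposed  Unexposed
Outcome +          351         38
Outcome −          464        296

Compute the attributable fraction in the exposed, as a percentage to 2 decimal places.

Reading the table with exposure as columns: a = 351 (Exposed, case), b = 464 (Exposed, non-case), c = 38 (Unexposed, case), d = 296.
Risk in exposed = 351/815 = 0.43067; risk in unexposed = 38/334 = 0.11377.
RR = 0.43067/0.11377 = 3.78541
AR% = (RR − 1)/RR × 100 = (3.78541 − 1)/3.78541 × 100 = 73.5827%

73.58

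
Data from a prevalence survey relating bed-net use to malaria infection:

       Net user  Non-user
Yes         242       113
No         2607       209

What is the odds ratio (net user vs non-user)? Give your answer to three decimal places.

Reading the table with exposure as columns: a = 242 (Net user, case), b = 2607 (Net user, non-case), c = 113 (Non-user, case), d = 209.
OR = (a·d)/(b·c) = (242 × 209) / (2607 × 113) = 50578 / 294591 = 0.17169
Exposure is associated with lower odds of malaria infection (OR = 0.17 < 1).

0.172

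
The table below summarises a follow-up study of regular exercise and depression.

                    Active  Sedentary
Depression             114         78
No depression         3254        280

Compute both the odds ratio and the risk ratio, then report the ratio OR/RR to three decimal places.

Reading the table with exposure as columns: a = 114 (Active, case), b = 3254 (Active, non-case), c = 78 (Sedentary, case), d = 280.
OR = (114·280)/(3254·78) = 31920/253812 = 0.12576
Risk in exposed = 114/3368 = 0.03385; risk in unexposed = 78/358 = 0.21788; RR = 0.15535
OR/RR = 0.12576 / 0.15535 = 0.80952
The outcome is not rare, so the OR lies further from 1 than the RR.

0.810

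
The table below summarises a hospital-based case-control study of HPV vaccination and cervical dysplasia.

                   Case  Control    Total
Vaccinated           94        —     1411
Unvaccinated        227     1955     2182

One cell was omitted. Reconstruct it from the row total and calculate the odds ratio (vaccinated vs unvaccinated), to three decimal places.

The missing cell is in the exposed row: 1411 − 94 = 1317.
So a = 94, b = 1317, c = 227, d = 1955.
OR = (a·d)/(b·c) = (94 × 1955) / (1317 × 227) = 183770 / 298959 = 0.61470

0.615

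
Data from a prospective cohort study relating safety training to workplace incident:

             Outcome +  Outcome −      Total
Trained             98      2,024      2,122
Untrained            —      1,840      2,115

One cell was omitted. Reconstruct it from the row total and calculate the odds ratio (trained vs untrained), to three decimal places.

The missing cell is in the unexposed row: 2115 − 1840 = 275.
So a = 98, b = 2024, c = 275, d = 1840.
OR = (a·d)/(b·c) = (98 × 1840) / (2024 × 275) = 180320 / 556600 = 0.32397

0.324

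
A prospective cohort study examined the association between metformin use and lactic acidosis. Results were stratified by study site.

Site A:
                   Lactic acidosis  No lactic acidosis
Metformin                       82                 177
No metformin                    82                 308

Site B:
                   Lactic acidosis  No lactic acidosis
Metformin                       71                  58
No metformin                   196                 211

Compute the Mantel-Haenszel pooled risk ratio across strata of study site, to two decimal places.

1.29

RR_MH = Σ(aᵢ·n₀ᵢ/nᵢ) / Σ(cᵢ·n₁ᵢ/nᵢ), with n₁ᵢ = aᵢ+bᵢ (exposed), n₀ᵢ = cᵢ+dᵢ (unexposed), nᵢ = n₁ᵢ+n₀ᵢ.
Stratum 1 (Site A): n₁ = 259, n₀ = 390, n = 649; a·n₀/n = 82·390/649 = 49.2758; c·n₁/n = 82·259/649 = 32.7242
Stratum 2 (Site B): n₁ = 129, n₀ = 407, n = 536; a·n₀/n = 71·407/536 = 53.9123; c·n₁/n = 196·129/536 = 47.1716
RR_MH = (49.2758 + 53.9123) / (32.7242 + 47.1716) = 103.1881 / 79.8958 = 1.29153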